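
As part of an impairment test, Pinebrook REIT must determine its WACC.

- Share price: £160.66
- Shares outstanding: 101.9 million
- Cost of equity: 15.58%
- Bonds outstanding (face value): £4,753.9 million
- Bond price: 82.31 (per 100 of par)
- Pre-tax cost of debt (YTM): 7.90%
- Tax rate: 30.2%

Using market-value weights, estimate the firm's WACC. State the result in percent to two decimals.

Market value of equity E = 160.66 × 101.9m = 16371.254m. Market value of debt D = 4753.9m × 82.31/100 = 3912.93509m.
Total capital V = 16371.254 + 3912.93509 = 20284.18909.
Equity: weight = 16371.254/20284.18909 = 0.8071; cost = 15.58%.
Bonds outstanding: weight = 3912.93509/20284.18909 = 0.1929; after-tax cost = 7.9% × (1 − 30.2%) = 5.5142%.
WACC = 0.8071 × 15.5800% + 0.1929 × 5.5142% = 13.6383%.

13.64%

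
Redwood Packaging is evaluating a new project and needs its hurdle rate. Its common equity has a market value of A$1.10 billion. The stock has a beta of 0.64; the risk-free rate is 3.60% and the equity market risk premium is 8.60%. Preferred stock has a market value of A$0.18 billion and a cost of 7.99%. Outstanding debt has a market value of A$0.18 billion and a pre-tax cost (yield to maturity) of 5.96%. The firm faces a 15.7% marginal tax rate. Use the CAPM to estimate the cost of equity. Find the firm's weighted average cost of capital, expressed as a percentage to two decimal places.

8.46%

Cost of equity via CAPM: Re = 3.6% + 0.64 × 8.6% = 9.1040%.
Total capital V = 1.1 + 0.18 + 0.18 = 1.46.
Equity: weight = 1.1/1.46 = 0.7534; cost = 9.104%.
Preferred: weight = 0.18/1.46 = 0.1233; cost = 7.99%.
Debt: weight = 0.18/1.46 = 0.1233; after-tax cost = 5.96% × (1 − 15.7%) = 5.0243%.
WACC = 0.7534 × 9.1040% + 0.1233 × 7.9900% + 0.1233 × 5.0243% = 8.4637%.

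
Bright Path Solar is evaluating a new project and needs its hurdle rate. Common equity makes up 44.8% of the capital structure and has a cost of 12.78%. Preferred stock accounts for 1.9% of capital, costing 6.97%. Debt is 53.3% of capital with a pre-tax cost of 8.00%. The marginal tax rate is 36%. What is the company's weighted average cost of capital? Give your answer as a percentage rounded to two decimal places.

8.59%

After-tax cost of debt = 8% × (1 − 36%) = 5.1200%.
WACC = 0.448 × 12.7800% + 0.019 × 6.9700% + 0.533 × 5.1200% = 8.5868%.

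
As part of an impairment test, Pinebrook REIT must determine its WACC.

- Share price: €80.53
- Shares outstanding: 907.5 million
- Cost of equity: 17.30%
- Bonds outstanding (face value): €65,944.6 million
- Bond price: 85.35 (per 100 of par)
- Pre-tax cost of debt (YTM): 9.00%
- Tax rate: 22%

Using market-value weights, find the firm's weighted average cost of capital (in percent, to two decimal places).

Market value of equity E = 80.53 × 907.5m = 73080.975m. Market value of debt D = 65944.6m × 85.35/100 = 56283.7161m.
Total capital V = 73080.975 + 56283.7161 = 129364.6911.
Equity: weight = 73080.975/129364.6911 = 0.5649; cost = 17.3%.
Bonds outstanding: weight = 56283.7161/129364.6911 = 0.4351; after-tax cost = 9% × (1 − 22%) = 7.0200%.
WACC = 0.5649 × 17.3000% + 0.4351 × 7.0200% = 12.8274%.

12.83%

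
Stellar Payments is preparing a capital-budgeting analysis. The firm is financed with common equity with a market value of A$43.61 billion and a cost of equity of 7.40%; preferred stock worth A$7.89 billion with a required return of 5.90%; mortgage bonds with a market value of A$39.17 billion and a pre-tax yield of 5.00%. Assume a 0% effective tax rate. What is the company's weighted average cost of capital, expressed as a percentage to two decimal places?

6.23%

Total capital V = 43.61 + 7.89 + 39.17 = 90.67.
Equity: weight = 43.61/90.67 = 0.4810; cost = 7.4%.
Preferred: weight = 7.89/90.67 = 0.0870; cost = 5.9%.
Mortgage bonds: weight = 39.17/90.67 = 0.4320; after-tax cost = 5% × (1 − 0%) = 5.0000%.
WACC = 0.4810 × 7.4000% + 0.0870 × 5.9000% + 0.4320 × 5.0000% = 6.2327%.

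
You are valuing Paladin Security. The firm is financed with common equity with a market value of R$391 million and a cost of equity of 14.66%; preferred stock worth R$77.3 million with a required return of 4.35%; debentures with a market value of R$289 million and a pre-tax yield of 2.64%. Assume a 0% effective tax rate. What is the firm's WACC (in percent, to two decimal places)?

Total capital V = 391 + 77.3 + 289 = 757.3.
Equity: weight = 391/757.3 = 0.5163; cost = 14.66%.
Preferred: weight = 77.3/757.3 = 0.1021; cost = 4.35%.
Debentures: weight = 289/757.3 = 0.3816; after-tax cost = 2.64% × (1 − 0%) = 2.6400%.
WACC = 0.5163 × 14.6600% + 0.1021 × 4.3500% + 0.3816 × 2.6400% = 9.0206%.

9.02%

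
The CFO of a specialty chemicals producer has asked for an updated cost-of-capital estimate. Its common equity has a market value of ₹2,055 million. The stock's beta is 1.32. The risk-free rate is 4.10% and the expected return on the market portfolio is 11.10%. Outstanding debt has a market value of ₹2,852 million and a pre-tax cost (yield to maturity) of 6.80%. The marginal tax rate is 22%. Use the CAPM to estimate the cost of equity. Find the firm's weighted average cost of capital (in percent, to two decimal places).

8.67%

Market risk premium = 11.1% − 4.1% = 7.0%.
Cost of equity via CAPM: Re = 4.1% + 1.32 × 7.0% = 13.3400%.
Total capital V = 2055 + 2852 = 4907.
Equity: weight = 2055/4907 = 0.4188; cost = 13.34%.
Debt: weight = 2852/4907 = 0.5812; after-tax cost = 6.8% × (1 − 22%) = 5.3040%.
WACC = 0.4188 × 13.3400% + 0.5812 × 5.3040% = 8.6694%.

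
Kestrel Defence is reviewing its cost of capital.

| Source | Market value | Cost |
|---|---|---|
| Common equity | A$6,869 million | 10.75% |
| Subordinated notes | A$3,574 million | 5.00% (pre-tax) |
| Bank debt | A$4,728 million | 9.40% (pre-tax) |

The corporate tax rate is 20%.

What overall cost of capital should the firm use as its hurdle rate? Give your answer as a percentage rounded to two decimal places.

Total capital V = 6869 + 3574 + 4728 = 15171.
Equity: weight = 6869/15171 = 0.4528; cost = 10.75%.
Subordinated notes: weight = 3574/15171 = 0.2356; after-tax cost = 5% × (1 − 20%) = 4.0000%.
Bank debt: weight = 4728/15171 = 0.3116; after-tax cost = 9.4% × (1 − 20%) = 7.5200%.
WACC = 0.4528 × 10.7500% + 0.2356 × 4.0000% + 0.3116 × 7.5200% = 8.1532%.

8.15%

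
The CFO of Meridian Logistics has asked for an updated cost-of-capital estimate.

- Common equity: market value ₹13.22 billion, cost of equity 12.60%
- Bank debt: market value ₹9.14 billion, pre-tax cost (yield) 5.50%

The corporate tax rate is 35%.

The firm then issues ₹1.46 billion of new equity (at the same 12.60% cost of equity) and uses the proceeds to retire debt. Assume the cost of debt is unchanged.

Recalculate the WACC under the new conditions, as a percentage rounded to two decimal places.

9.50%

After the change:
Total capital V = 14.68 + 7.68 = 22.36.
Equity: weight = 14.68/22.36 = 0.6565; cost = 12.6%.
Bank debt: weight = 7.68/22.36 = 0.3435; after-tax cost = 5.5% × (1 − 35%) = 3.5750%.
WACC = 0.6565 × 12.6000% + 0.3435 × 3.5750% = 9.5002%.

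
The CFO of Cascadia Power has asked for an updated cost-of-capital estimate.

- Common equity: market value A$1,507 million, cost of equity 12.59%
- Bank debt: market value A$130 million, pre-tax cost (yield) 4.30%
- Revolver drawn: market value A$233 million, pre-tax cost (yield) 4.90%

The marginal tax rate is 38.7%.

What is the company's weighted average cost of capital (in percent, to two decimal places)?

10.70%

Total capital V = 1507 + 130 + 233 = 1870.
Equity: weight = 1507/1870 = 0.8059; cost = 12.59%.
Bank debt: weight = 130/1870 = 0.0695; after-tax cost = 4.3% × (1 − 38.7%) = 2.6359%.
Revolver drawn: weight = 233/1870 = 0.1246; after-tax cost = 4.9% × (1 − 38.7%) = 3.0037%.
WACC = 0.8059 × 12.5900% + 0.0695 × 2.6359% + 0.1246 × 3.0037% = 10.7036%.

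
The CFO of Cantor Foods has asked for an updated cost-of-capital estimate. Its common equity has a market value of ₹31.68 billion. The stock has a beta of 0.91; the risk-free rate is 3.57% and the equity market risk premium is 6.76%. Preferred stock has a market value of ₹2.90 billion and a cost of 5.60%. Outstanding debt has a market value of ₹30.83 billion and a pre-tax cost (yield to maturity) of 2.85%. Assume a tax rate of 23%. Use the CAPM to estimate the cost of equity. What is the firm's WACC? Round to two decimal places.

5.99%

Cost of equity via CAPM: Re = 3.57% + 0.91 × 6.76% = 9.7216%.
Total capital V = 31.68 + 2.9 + 30.83 = 65.41.
Equity: weight = 31.68/65.41 = 0.4843; cost = 9.7216%.
Preferred: weight = 2.9/65.41 = 0.0443; cost = 5.6%.
Debt: weight = 30.83/65.41 = 0.4713; after-tax cost = 2.85% × (1 − 23%) = 2.1945%.
WACC = 0.4843 × 9.7216% + 0.0443 × 5.6000% + 0.4713 × 2.1945% = 5.9911%.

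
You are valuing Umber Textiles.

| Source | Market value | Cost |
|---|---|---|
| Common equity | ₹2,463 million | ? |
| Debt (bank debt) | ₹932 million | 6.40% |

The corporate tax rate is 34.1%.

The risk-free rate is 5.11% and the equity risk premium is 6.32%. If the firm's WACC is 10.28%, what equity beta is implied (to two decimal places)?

Total capital V = 2463 + 932 = 3395.
Equity weight = 2463/3395 = 0.7255.
Bank debt weight = 932/3395 = 0.2745.
Debt contribution = 0.2745 × 6.4% × (1 − 34.1%) = 1.1578%.
Required equity contribution = 10.28% − 1.1578% = 9.1222%  ⇒  Re = 12.5740%.
CAPM: 12.5740% = 5.11% + β × 6.32%  ⇒  β = 1.1810.

1.18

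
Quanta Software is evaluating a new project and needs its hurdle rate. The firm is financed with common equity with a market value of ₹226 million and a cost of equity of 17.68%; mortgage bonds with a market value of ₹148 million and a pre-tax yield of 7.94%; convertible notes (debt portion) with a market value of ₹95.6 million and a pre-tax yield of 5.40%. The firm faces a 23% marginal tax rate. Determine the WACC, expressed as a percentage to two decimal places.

Total capital V = 226 + 148 + 95.6 = 469.6.
Equity: weight = 226/469.6 = 0.4813; cost = 17.68%.
Mortgage bonds: weight = 148/469.6 = 0.3152; after-tax cost = 7.94% × (1 − 23%) = 6.1138%.
Convertible notes (debt portion): weight = 95.6/469.6 = 0.2036; after-tax cost = 5.4% × (1 − 23%) = 4.1580%.
WACC = 0.4813 × 17.6800% + 0.3152 × 6.1138% + 0.2036 × 4.1580% = 11.2820%.

11.28%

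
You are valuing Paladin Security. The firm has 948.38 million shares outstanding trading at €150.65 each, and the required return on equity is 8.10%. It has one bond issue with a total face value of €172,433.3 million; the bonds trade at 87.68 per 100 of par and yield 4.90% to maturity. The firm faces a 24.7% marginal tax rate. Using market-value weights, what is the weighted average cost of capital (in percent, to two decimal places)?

5.83%

Market value of equity E = 150.65 × 948.38m = 142873.447m. Market value of debt D = 172433.3m × 87.68/100 = 151189.51744m.
Total capital V = 142873.447 + 151189.51744 = 294062.96444.
Equity: weight = 142873.447/294062.96444 = 0.4859; cost = 8.1%.
Bonds outstanding: weight = 151189.51744/294062.96444 = 0.5141; after-tax cost = 4.9% × (1 − 24.7%) = 3.6897%.
WACC = 0.4859 × 8.1000% + 0.5141 × 3.6897% = 5.8325%.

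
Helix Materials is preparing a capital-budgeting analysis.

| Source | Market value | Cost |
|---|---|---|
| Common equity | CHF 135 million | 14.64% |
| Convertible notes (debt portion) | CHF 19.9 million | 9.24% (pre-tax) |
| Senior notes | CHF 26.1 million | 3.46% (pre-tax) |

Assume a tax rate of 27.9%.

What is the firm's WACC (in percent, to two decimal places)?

Total capital V = 135 + 19.9 + 26.1 = 181.
Equity: weight = 135/181 = 0.7459; cost = 14.64%.
Convertible notes (debt portion): weight = 19.9/181 = 0.1099; after-tax cost = 9.24% × (1 − 27.9%) = 6.6620%.
Senior notes: weight = 26.1/181 = 0.1442; after-tax cost = 3.46% × (1 − 27.9%) = 2.4947%.
WACC = 0.7459 × 14.6400% + 0.1099 × 6.6620% + 0.1442 × 2.4947% = 12.0115%.

12.01%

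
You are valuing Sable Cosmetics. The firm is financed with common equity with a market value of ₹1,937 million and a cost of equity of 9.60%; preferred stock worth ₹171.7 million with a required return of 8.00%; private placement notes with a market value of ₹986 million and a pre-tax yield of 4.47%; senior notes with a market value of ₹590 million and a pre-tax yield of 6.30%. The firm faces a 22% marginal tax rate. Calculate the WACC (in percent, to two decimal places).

7.14%

Total capital V = 1937 + 171.7 + 986 + 590 = 3684.7.
Equity: weight = 1937/3684.7 = 0.5257; cost = 9.6%.
Preferred: weight = 171.7/3684.7 = 0.0466; cost = 8%.
Private placement notes: weight = 986/3684.7 = 0.2676; after-tax cost = 4.47% × (1 − 22%) = 3.4866%.
Senior notes: weight = 590/3684.7 = 0.1601; after-tax cost = 6.3% × (1 − 22%) = 4.9140%.
WACC = 0.5257 × 9.6000% + 0.0466 × 8.0000% + 0.2676 × 3.4866% + 0.1601 × 4.9140% = 7.1392%.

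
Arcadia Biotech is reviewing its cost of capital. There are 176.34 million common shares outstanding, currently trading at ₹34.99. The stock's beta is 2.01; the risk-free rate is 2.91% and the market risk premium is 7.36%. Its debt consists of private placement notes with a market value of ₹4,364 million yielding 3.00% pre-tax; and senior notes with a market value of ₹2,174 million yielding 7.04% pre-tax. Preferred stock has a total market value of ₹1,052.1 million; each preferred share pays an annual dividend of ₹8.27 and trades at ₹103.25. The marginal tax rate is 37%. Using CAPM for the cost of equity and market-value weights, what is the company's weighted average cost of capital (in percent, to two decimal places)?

Cost of equity via CAPM: Re = 2.91% + 2.01 × 7.36% = 17.7036%.
Cost of preferred: Rp = 8.27 / 103.25 = 8.0097%.
Market value of equity E = 34.99 × 176.34m = 6170.1366m.
Total capital V = 6170.1366 + 1052.1 + 4364 + 2174 = 13760.2366.
Equity: weight = 6170.1366/13760.2366 = 0.4484; cost = 17.7036%.
Preferred: weight = 1052.1/13760.2366 = 0.0765; cost = 8.0097%.
Private placement notes: weight = 4364/13760.2366 = 0.3171; after-tax cost = 3% × (1 − 37%) = 1.8900%.
Senior notes: weight = 2174/13760.2366 = 0.1580; after-tax cost = 7.04% × (1 − 37%) = 4.4352%.
WACC = 0.4484 × 17.7036% + 0.0765 × 8.0097% + 0.3171 × 1.8900% + 0.1580 × 4.4352% = 9.8509%.

9.85%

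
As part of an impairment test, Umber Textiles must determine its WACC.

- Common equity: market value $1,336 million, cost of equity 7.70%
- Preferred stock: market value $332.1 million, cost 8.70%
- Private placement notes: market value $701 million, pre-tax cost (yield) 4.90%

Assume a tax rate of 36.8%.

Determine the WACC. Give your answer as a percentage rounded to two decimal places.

Total capital V = 1336 + 332.1 + 701 = 2369.1.
Equity: weight = 1336/2369.1 = 0.5639; cost = 7.7%.
Preferred: weight = 332.1/2369.1 = 0.1402; cost = 8.7%.
Private placement notes: weight = 701/2369.1 = 0.2959; after-tax cost = 4.9% × (1 − 36.8%) = 3.0968%.
WACC = 0.5639 × 7.7000% + 0.1402 × 8.7000% + 0.2959 × 3.0968% = 6.4781%.

6.48%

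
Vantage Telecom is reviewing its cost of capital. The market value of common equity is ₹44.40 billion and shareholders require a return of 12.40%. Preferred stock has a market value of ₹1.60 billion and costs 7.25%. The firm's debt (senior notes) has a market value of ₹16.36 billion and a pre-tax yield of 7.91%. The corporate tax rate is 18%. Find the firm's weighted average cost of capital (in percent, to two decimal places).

Total capital V = 44.4 + 1.6 + 16.36 = 62.36.
Equity: weight = 44.4/62.36 = 0.7120; cost = 12.4%.
Preferred: weight = 1.6/62.36 = 0.0257; cost = 7.25%.
Senior notes: weight = 16.36/62.36 = 0.2623; after-tax cost = 7.91% × (1 − 18%) = 6.4862%.
WACC = 0.7120 × 12.4000% + 0.0257 × 7.2500% + 0.2623 × 6.4862% = 10.7164%.

10.72%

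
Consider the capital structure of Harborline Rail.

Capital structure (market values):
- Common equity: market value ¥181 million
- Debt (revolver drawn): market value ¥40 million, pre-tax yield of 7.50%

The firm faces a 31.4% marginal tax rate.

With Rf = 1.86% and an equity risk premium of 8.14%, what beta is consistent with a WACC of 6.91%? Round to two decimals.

Total capital V = 181 + 40 = 221.
Equity weight = 181/221 = 0.8190.
Revolver drawn weight = 40/221 = 0.1810.
Debt contribution = 0.1810 × 7.5% × (1 − 31.4%) = 0.9312%.
Required equity contribution = 6.91% − 0.9312% = 5.9788%  ⇒  Re = 7.3001%.
CAPM: 7.3001% = 1.86% + β × 8.14%  ⇒  β = 0.6683.

0.67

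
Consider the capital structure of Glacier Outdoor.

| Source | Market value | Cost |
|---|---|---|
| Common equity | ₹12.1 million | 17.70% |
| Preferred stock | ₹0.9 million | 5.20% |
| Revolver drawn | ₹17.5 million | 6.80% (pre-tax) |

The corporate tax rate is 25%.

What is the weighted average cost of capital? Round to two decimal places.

10.10%

Total capital V = 12.1 + 0.9 + 17.5 = 30.5.
Equity: weight = 12.1/30.5 = 0.3967; cost = 17.7%.
Preferred: weight = 0.9/30.5 = 0.0295; cost = 5.2%.
Revolver drawn: weight = 17.5/30.5 = 0.5738; after-tax cost = 6.8% × (1 − 25%) = 5.1000%.
WACC = 0.3967 × 17.7000% + 0.0295 × 5.2000% + 0.5738 × 5.1000% = 10.1016%.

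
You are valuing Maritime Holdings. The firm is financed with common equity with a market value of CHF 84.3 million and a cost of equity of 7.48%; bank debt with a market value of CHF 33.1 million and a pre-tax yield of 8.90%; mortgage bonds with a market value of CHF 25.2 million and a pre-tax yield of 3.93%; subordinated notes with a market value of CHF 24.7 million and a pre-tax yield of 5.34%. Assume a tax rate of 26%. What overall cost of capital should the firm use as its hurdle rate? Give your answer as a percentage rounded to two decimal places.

Total capital V = 84.3 + 33.1 + 25.2 + 24.7 = 167.3.
Equity: weight = 84.3/167.3 = 0.5039; cost = 7.48%.
Bank debt: weight = 33.1/167.3 = 0.1978; after-tax cost = 8.9% × (1 − 26%) = 6.5860%.
Mortgage bonds: weight = 25.2/167.3 = 0.1506; after-tax cost = 3.93% × (1 − 26%) = 2.9082%.
Subordinated notes: weight = 24.7/167.3 = 0.1476; after-tax cost = 5.34% × (1 − 26%) = 3.9516%.
WACC = 0.5039 × 7.4800% + 0.1978 × 6.5860% + 0.1506 × 2.9082% + 0.1476 × 3.9516% = 6.0936%.

6.09%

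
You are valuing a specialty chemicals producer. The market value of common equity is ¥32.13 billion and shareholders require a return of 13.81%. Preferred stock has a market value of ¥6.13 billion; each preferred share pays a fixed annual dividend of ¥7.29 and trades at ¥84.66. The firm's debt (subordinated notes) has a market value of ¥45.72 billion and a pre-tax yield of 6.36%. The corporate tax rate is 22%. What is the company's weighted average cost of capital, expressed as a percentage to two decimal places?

Cost of preferred: Rp = 7.29 / 84.66 = 8.6109%.
Total capital V = 32.13 + 6.13 + 45.72 = 83.98.
Equity: weight = 32.13/83.98 = 0.3826; cost = 13.81%.
Preferred: weight = 6.13/83.98 = 0.0730; cost = 8.6109%.
Subordinated notes: weight = 45.72/83.98 = 0.5444; after-tax cost = 6.36% × (1 − 22%) = 4.9608%.
WACC = 0.3826 × 13.8100% + 0.0730 × 8.6109% + 0.5444 × 4.9608% = 8.6129%.

8.61%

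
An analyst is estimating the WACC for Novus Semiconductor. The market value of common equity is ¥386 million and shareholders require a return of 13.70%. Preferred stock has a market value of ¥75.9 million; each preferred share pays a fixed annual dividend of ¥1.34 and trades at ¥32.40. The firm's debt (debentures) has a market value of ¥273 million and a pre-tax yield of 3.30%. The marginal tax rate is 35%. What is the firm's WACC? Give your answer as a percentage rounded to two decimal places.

Cost of preferred: Rp = 1.34 / 32.4 = 4.1358%.
Total capital V = 386 + 75.9 + 273 = 734.9.
Equity: weight = 386/734.9 = 0.5252; cost = 13.7%.
Preferred: weight = 75.9/734.9 = 0.1033; cost = 4.1358%.
Debentures: weight = 273/734.9 = 0.3715; after-tax cost = 3.3% × (1 − 35%) = 2.1450%.
WACC = 0.5252 × 13.7000% + 0.1033 × 4.1358% + 0.3715 × 2.1450% = 8.4198%.

8.42%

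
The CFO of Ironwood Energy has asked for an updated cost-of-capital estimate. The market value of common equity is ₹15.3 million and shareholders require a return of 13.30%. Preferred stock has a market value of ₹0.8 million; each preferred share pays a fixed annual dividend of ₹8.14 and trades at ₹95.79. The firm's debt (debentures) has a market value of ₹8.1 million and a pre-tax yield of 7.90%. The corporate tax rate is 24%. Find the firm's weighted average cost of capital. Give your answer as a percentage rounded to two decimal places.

Cost of preferred: Rp = 8.14 / 95.79 = 8.4978%.
Total capital V = 15.3 + 0.8 + 8.1 = 24.2.
Equity: weight = 15.3/24.2 = 0.6322; cost = 13.3%.
Preferred: weight = 0.8/24.2 = 0.0331; cost = 8.4978%.
Debentures: weight = 8.1/24.2 = 0.3347; after-tax cost = 7.9% × (1 − 24%) = 6.0040%.
WACC = 0.6322 × 13.3000% + 0.0331 × 8.4978% + 0.3347 × 6.0040% = 10.6992%.

10.70%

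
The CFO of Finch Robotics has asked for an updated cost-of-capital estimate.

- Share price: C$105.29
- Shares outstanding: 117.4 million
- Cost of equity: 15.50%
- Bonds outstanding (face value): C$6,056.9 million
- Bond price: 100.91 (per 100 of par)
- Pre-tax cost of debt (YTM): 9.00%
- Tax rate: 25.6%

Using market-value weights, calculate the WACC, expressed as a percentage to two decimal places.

12.59%

Market value of equity E = 105.29 × 117.4m = 12361.046m. Market value of debt D = 6056.9m × 100.91/100 = 6112.01779m.
Total capital V = 12361.046 + 6112.01779 = 18473.06379.
Equity: weight = 12361.046/18473.06379 = 0.6691; cost = 15.5%.
Bonds outstanding: weight = 6112.01779/18473.06379 = 0.3309; after-tax cost = 9% × (1 − 25.6%) = 6.6960%.
WACC = 0.6691 × 15.5000% + 0.3309 × 6.6960% = 12.5871%.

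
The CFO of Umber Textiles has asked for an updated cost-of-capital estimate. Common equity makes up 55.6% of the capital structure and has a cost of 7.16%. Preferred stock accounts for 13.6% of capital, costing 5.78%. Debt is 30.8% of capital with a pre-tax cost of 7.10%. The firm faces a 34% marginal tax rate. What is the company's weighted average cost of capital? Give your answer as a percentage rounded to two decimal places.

After-tax cost of debt = 7.1% × (1 − 34%) = 4.6860%.
WACC = 0.556 × 7.1600% + 0.136 × 5.7800% + 0.308 × 4.6860% = 6.2103%.

6.21%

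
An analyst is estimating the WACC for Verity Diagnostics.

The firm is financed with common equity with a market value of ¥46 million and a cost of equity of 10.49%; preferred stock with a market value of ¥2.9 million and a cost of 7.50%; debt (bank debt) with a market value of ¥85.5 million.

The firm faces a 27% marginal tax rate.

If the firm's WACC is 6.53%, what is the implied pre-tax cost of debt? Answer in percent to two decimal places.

5.98%

Total capital V = 46 + 2.9 + 85.5 = 134.4.
Equity weight = 46/134.4 = 0.3423.
Preferred weight = 2.9/134.4 = 0.0216.
Bank debt weight = 85.5/134.4 = 0.6362.
Equity contribution = 0.3423 × 10.49% = 3.5903%.
Preferred contribution = 0.0216 × 7.5% = 0.1618%.
Remaining for debt = 6.53% − 3.7522% = 2.7778%.
Rd × (1 − 27%) × 0.6362 = 2.7778%  ⇒  Rd = 5.9816%.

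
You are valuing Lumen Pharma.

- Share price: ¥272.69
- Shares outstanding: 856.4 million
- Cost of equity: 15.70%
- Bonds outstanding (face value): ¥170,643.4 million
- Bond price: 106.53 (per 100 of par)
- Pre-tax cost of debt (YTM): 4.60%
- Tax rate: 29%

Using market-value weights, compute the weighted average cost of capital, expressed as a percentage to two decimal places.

Market value of equity E = 272.69 × 856.4m = 233531.716m. Market value of debt D = 170643.4m × 106.53/100 = 181786.41402m.
Total capital V = 233531.716 + 181786.41402 = 415318.13002.
Equity: weight = 233531.716/415318.13002 = 0.5623; cost = 15.7%.
Bonds outstanding: weight = 181786.41402/415318.13002 = 0.4377; after-tax cost = 4.6% × (1 − 29%) = 3.2660%.
WACC = 0.5623 × 15.7000% + 0.4377 × 3.2660% = 10.2576%.

10.26%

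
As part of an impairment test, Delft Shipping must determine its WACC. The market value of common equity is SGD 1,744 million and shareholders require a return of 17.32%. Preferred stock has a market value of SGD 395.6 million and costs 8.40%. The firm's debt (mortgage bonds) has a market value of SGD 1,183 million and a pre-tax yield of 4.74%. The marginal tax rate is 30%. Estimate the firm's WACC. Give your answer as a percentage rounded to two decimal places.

11.27%

Total capital V = 1744 + 395.6 + 1183 = 3322.6.
Equity: weight = 1744/3322.6 = 0.5249; cost = 17.32%.
Preferred: weight = 395.6/3322.6 = 0.1191; cost = 8.4%.
Mortgage bonds: weight = 1183/3322.6 = 0.3560; after-tax cost = 4.74% × (1 − 30%) = 3.3180%.
WACC = 0.5249 × 17.3200% + 0.1191 × 8.4000% + 0.3560 × 3.3180% = 11.2726%.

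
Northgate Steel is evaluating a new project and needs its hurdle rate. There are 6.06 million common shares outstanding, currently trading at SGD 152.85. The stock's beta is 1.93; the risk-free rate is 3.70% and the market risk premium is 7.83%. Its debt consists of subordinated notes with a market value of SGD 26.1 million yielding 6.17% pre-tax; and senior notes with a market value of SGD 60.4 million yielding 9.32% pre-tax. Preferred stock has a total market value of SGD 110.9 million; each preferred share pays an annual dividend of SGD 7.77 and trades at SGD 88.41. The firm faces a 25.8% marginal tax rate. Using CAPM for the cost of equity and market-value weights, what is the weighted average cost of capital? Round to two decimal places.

Cost of equity via CAPM: Re = 3.7% + 1.93 × 7.83% = 18.8119%.
Cost of preferred: Rp = 7.77 / 88.41 = 8.7886%.
Market value of equity E = 152.85 × 6.06m = 926.271m.
Total capital V = 926.271 + 110.9 + 26.1 + 60.4 = 1123.671.
Equity: weight = 926.271/1123.671 = 0.8243; cost = 18.8119%.
Preferred: weight = 110.9/1123.671 = 0.0987; cost = 8.7886%.
Subordinated notes: weight = 26.1/1123.671 = 0.0232; after-tax cost = 6.17% × (1 − 25.8%) = 4.5781%.
Senior notes: weight = 60.4/1123.671 = 0.0538; after-tax cost = 9.32% × (1 − 25.8%) = 6.9154%.
WACC = 0.8243 × 18.8119% + 0.0987 × 8.7886% + 0.0232 × 4.5781% + 0.0538 × 6.9154% = 16.8526%.

16.85%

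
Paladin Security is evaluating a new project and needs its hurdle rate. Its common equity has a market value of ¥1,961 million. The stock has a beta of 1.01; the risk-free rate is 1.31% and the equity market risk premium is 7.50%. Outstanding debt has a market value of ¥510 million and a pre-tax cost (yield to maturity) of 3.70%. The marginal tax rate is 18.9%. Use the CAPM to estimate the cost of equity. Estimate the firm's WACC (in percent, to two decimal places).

Cost of equity via CAPM: Re = 1.31% + 1.01 × 7.5% = 8.8850%.
Total capital V = 1961 + 510 = 2471.
Equity: weight = 1961/2471 = 0.7936; cost = 8.885%.
Debt: weight = 510/2471 = 0.2064; after-tax cost = 3.7% × (1 − 18.9%) = 3.0007%.
WACC = 0.7936 × 8.8850% + 0.2064 × 3.0007% = 7.6705%.

7.67%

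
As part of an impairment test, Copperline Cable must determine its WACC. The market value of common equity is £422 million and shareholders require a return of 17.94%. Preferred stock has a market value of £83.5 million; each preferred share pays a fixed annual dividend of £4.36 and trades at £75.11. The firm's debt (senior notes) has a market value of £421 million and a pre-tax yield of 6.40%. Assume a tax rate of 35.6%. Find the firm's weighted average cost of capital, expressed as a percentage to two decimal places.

Cost of preferred: Rp = 4.36 / 75.11 = 5.8048%.
Total capital V = 422 + 83.5 + 421 = 926.5.
Equity: weight = 422/926.5 = 0.4555; cost = 17.94%.
Preferred: weight = 83.5/926.5 = 0.0901; cost = 5.8048%.
Senior notes: weight = 421/926.5 = 0.4544; after-tax cost = 6.4% × (1 − 35.6%) = 4.1216%.
WACC = 0.4555 × 17.9400% + 0.0901 × 5.8048% + 0.4544 × 4.1216% = 10.5673%.

10.57%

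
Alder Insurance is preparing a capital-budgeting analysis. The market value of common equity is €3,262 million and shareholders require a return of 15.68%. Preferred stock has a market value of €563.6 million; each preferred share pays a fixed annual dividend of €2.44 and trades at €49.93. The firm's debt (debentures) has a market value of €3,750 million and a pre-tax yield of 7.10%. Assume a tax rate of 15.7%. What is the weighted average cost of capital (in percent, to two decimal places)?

10.08%

Cost of preferred: Rp = 2.44 / 49.93 = 4.8868%.
Total capital V = 3262 + 563.6 + 3750 = 7575.6.
Equity: weight = 3262/7575.6 = 0.4306; cost = 15.68%.
Preferred: weight = 563.6/7575.6 = 0.0744; cost = 4.8868%.
Debentures: weight = 3750/7575.6 = 0.4950; after-tax cost = 7.1% × (1 − 15.7%) = 5.9853%.
WACC = 0.4306 × 15.6800% + 0.0744 × 4.8868% + 0.4950 × 5.9853% = 10.0780%.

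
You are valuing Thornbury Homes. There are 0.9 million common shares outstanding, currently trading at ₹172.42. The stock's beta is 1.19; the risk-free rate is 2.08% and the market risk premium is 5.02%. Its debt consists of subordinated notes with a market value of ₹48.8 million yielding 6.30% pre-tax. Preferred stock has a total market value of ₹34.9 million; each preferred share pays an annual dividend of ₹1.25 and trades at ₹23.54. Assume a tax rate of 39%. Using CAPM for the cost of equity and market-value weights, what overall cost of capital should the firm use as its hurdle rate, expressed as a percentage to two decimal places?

6.79%

Cost of equity via CAPM: Re = 2.08% + 1.19 × 5.02% = 8.0538%.
Cost of preferred: Rp = 1.25 / 23.54 = 5.3101%.
Market value of equity E = 172.42 × 0.9m = 155.178m.
Total capital V = 155.178 + 34.9 + 48.8 = 238.878.
Equity: weight = 155.178/238.878 = 0.6496; cost = 8.0538%.
Preferred: weight = 34.9/238.878 = 0.1461; cost = 5.3101%.
Subordinated notes: weight = 48.8/238.878 = 0.2043; after-tax cost = 6.3% × (1 − 39%) = 3.8430%.
WACC = 0.6496 × 8.0538% + 0.1461 × 5.3101% + 0.2043 × 3.8430% = 6.7927%.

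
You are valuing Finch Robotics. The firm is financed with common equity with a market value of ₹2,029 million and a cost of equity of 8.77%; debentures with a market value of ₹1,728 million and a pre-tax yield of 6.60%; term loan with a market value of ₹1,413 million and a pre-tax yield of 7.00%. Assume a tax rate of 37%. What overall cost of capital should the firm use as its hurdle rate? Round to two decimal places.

6.04%

Total capital V = 2029 + 1728 + 1413 = 5170.
Equity: weight = 2029/5170 = 0.3925; cost = 8.77%.
Debentures: weight = 1728/5170 = 0.3342; after-tax cost = 6.6% × (1 − 37%) = 4.1580%.
Term loan: weight = 1413/5170 = 0.2733; after-tax cost = 7% × (1 − 37%) = 4.4100%.
WACC = 0.3925 × 8.7700% + 0.3342 × 4.1580% + 0.2733 × 4.4100% = 6.0369%.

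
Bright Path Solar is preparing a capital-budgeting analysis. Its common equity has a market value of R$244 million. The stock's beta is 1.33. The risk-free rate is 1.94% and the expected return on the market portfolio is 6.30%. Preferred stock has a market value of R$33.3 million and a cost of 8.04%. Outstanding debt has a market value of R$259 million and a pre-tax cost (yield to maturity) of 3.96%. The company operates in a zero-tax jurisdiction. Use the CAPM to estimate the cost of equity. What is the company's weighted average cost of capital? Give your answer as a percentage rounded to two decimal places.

5.93%

Market risk premium = 6.3% − 1.94% = 4.36%.
Cost of equity via CAPM: Re = 1.94% + 1.33 × 4.36% = 7.7388%.
Total capital V = 244 + 33.3 + 259 = 536.3.
Equity: weight = 244/536.3 = 0.4550; cost = 7.7388%.
Preferred: weight = 33.3/536.3 = 0.0621; cost = 8.04%.
Debt: weight = 259/536.3 = 0.4829; after-tax cost = 3.96% × (1 − 0%) = 3.9600%.
WACC = 0.4550 × 7.7388% + 0.0621 × 8.0400% + 0.4829 × 3.9600% = 5.9326%.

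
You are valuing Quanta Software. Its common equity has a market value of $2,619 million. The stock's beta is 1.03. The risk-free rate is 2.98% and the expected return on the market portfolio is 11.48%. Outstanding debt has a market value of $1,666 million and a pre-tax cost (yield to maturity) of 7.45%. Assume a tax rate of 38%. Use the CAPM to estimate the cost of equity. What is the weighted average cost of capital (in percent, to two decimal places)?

8.97%

Market risk premium = 11.48% − 2.98% = 8.5%.
Cost of equity via CAPM: Re = 2.98% + 1.03 × 8.5% = 11.7350%.
Total capital V = 2619 + 1666 = 4285.
Equity: weight = 2619/4285 = 0.6112; cost = 11.735%.
Debt: weight = 1666/4285 = 0.3888; after-tax cost = 7.45% × (1 − 38%) = 4.6190%.
WACC = 0.6112 × 11.7350% + 0.3888 × 4.6190% = 8.9683%.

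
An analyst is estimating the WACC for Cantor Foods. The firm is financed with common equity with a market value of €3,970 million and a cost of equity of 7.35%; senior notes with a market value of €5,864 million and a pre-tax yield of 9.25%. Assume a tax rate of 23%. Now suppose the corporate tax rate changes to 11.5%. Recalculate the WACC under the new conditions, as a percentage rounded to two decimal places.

7.85%

After the change:
Total capital V = 3970 + 5864 = 9834.
Equity: weight = 3970/9834 = 0.4037; cost = 7.35%.
Senior notes: weight = 5864/9834 = 0.5963; after-tax cost = 9.25% × (1 − 11.5%) = 8.1862%.
WACC = 0.4037 × 7.3500% + 0.5963 × 8.1862% = 7.8487%.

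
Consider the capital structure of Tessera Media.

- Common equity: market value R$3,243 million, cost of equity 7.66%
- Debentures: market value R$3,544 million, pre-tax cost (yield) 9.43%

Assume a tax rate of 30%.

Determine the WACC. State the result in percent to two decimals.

7.11%

Total capital V = 3243 + 3544 = 6787.
Equity: weight = 3243/6787 = 0.4778; cost = 7.66%.
Debentures: weight = 3544/6787 = 0.5222; after-tax cost = 9.43% × (1 − 30%) = 6.6010%.
WACC = 0.4778 × 7.6600% + 0.5222 × 6.6010% = 7.1070%.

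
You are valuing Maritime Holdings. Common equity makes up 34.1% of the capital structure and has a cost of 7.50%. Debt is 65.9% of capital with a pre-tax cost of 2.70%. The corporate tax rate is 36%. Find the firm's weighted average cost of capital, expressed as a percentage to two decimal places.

After-tax cost of debt = 2.7% × (1 − 36%) = 1.7280%.
WACC = 0.341 × 7.5000% + 0.659 × 1.7280% = 3.6963%.

3.70%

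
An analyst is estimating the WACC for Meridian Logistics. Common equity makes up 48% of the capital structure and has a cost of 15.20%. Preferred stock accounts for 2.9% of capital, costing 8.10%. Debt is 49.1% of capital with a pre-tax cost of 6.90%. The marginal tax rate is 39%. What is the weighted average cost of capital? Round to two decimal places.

9.60%

After-tax cost of debt = 6.9% × (1 − 39%) = 4.2090%.
WACC = 0.480 × 15.2000% + 0.029 × 8.1000% + 0.491 × 4.2090% = 9.5975%.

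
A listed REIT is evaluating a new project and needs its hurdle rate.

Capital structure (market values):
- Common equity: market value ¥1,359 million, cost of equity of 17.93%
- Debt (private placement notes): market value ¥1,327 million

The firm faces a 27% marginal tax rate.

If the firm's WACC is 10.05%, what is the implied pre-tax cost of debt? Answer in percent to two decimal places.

2.71%

Total capital V = 1359 + 1327 = 2686.
Equity weight = 1359/2686 = 0.5060.
Private placement notes weight = 1327/2686 = 0.4940.
Equity contribution = 0.5060 × 17.93% = 9.0718%.
Remaining for debt = 10.05% − 9.0718% = 0.9782%.
Rd × (1 − 27%) × 0.4940 = 0.9782%  ⇒  Rd = 2.7123%.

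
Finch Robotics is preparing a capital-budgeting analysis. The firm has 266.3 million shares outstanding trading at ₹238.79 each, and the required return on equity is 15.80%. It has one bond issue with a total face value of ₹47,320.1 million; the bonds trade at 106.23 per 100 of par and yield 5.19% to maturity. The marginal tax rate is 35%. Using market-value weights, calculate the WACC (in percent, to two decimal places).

10.31%

Market value of equity E = 238.79 × 266.3m = 63589.777m. Market value of debt D = 47320.1m × 106.23/100 = 50268.14223m.
Total capital V = 63589.777 + 50268.14223 = 113857.91923.
Equity: weight = 63589.777/113857.91923 = 0.5585; cost = 15.8%.
Bonds outstanding: weight = 50268.14223/113857.91923 = 0.4415; after-tax cost = 5.19% × (1 − 35%) = 3.3735%.
WACC = 0.5585 × 15.8000% + 0.4415 × 3.3735% = 10.3137%.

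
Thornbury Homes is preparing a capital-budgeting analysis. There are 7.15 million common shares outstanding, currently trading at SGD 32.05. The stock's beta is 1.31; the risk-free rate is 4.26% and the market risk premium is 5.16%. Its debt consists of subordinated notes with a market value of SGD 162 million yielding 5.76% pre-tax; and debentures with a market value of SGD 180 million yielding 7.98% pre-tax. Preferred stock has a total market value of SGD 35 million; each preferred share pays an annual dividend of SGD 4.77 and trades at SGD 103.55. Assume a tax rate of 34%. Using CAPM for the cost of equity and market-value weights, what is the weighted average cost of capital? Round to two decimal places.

Cost of equity via CAPM: Re = 4.26% + 1.31 × 5.16% = 11.0196%.
Cost of preferred: Rp = 4.77 / 103.55 = 4.6065%.
Market value of equity E = 32.05 × 7.15m = 229.1575m.
Total capital V = 229.1575 + 35 + 162 + 180 = 606.1575.
Equity: weight = 229.1575/606.1575 = 0.3780; cost = 11.0196%.
Preferred: weight = 35/606.1575 = 0.0577; cost = 4.6065%.
Subordinated notes: weight = 162/606.1575 = 0.2673; after-tax cost = 5.76% × (1 − 34%) = 3.8016%.
Debentures: weight = 180/606.1575 = 0.2970; after-tax cost = 7.98% × (1 − 34%) = 5.2668%.
WACC = 0.3780 × 11.0196% + 0.0577 × 4.6065% + 0.2673 × 3.8016% + 0.2970 × 5.2668% = 7.0119%.

7.01%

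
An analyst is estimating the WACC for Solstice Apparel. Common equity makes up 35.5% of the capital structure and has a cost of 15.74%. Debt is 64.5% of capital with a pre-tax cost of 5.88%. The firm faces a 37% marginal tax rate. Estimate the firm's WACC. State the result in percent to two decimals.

7.98%

After-tax cost of debt = 5.88% × (1 − 37%) = 3.7044%.
WACC = 0.355 × 15.7400% + 0.645 × 3.7044% = 7.9770%.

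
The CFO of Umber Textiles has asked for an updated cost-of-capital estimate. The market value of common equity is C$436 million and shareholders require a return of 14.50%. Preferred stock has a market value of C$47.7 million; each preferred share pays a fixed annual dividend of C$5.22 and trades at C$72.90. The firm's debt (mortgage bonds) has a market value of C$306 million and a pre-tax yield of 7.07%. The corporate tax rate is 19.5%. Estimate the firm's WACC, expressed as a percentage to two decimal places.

10.64%

Cost of preferred: Rp = 5.22 / 72.9 = 7.1605%.
Total capital V = 436 + 47.7 + 306 = 789.7.
Equity: weight = 436/789.7 = 0.5521; cost = 14.5%.
Preferred: weight = 47.7/789.7 = 0.0604; cost = 7.1605%.
Mortgage bonds: weight = 306/789.7 = 0.3875; after-tax cost = 7.07% × (1 − 19.5%) = 5.6913%.
WACC = 0.5521 × 14.5000% + 0.0604 × 7.1605% + 0.3875 × 5.6913% = 10.6434%.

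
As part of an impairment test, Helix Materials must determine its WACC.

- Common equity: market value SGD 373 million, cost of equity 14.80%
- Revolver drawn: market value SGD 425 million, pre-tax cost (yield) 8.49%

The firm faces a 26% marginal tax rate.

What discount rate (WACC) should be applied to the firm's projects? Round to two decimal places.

10.26%

Total capital V = 373 + 425 = 798.
Equity: weight = 373/798 = 0.4674; cost = 14.8%.
Revolver drawn: weight = 425/798 = 0.5326; after-tax cost = 8.49% × (1 − 26%) = 6.2826%.
WACC = 0.4674 × 14.8000% + 0.5326 × 6.2826% = 10.2638%.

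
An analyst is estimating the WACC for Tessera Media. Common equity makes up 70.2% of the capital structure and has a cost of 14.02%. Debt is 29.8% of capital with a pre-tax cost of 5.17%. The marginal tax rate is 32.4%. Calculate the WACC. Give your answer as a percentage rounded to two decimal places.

10.88%

After-tax cost of debt = 5.17% × (1 − 32.4%) = 3.4949%.
WACC = 0.702 × 14.0200% + 0.298 × 3.4949% = 10.8835%.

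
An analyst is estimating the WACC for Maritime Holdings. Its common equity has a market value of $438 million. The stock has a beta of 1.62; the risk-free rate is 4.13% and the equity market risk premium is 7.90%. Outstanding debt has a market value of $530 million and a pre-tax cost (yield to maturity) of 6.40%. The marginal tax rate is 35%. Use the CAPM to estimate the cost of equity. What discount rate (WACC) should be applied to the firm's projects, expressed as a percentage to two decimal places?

Cost of equity via CAPM: Re = 4.13% + 1.62 × 7.9% = 16.9280%.
Total capital V = 438 + 530 = 968.
Equity: weight = 438/968 = 0.4525; cost = 16.928%.
Debt: weight = 530/968 = 0.5475; after-tax cost = 6.4% × (1 − 35%) = 4.1600%.
WACC = 0.4525 × 16.9280% + 0.5475 × 4.1600% = 9.9373%.

9.94%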